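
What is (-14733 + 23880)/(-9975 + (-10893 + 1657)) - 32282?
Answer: -620178649/19211 ≈ -32282.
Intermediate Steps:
(-14733 + 23880)/(-9975 + (-10893 + 1657)) - 32282 = 9147/(-9975 - 9236) - 32282 = 9147/(-19211) - 32282 = 9147*(-1/19211) - 32282 = -9147/19211 - 32282 = -620178649/19211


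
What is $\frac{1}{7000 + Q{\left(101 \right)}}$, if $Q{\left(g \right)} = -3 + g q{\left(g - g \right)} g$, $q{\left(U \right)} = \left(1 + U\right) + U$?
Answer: $\frac{1}{17198} \approx 5.8146 \cdot 10^{-5}$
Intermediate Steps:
$q{\left(U \right)} = 1 + 2 U$
$Q{\left(g \right)} = -3 + g^{2}$ ($Q{\left(g \right)} = -3 + g \left(1 + 2 \left(g - g\right)\right) g = -3 + g \left(1 + 2 \cdot 0\right) g = -3 + g \left(1 + 0\right) g = -3 + g 1 g = -3 + g g = -3 + g^{2}$)
$\frac{1}{7000 + Q{\left(101 \right)}} = \frac{1}{7000 - \left(3 - 101^{2}\right)} = \frac{1}{7000 + \left(-3 + 10201\right)} = \frac{1}{7000 + 10198} = \frac{1}{17198}$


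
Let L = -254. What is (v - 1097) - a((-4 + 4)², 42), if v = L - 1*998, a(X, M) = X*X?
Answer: -2349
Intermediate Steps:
a(X, M) = X²
v = -1252 (v = -254 - 1*998 = -254 - 998 = -1252)
(v - 1097) - a((-4 + 4)², 42) = (-1252 - 1097) - ((-4 + 4)²)² = -2349 - (0²)² = -2349 - 1*0² = -2349 - 1*0 = -2349 + 0 = -2349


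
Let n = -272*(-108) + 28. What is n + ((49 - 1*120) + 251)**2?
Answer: 61804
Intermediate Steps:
n = 29404 (n = 29376 + 28 = 29404)
n + ((49 - 1*120) + 251)**2 = 29404 + ((49 - 1*120) + 251)**2 = 29404 + ((49 - 120) + 251)**2 = 29404 + (-71 + 251)**2 = 29404 + 180**2 = 29404 + 32400 = 61804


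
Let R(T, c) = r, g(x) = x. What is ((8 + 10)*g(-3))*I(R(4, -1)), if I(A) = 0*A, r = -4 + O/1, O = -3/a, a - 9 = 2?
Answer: 0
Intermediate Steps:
a = 11 (a = 9 + 2 = 11)
O = -3/11 ≈ -0.27273
r = -47/11 (r = -4 - 3/11/1 = -4 - 3/11*1 = -4 - 3/11 = -47/11 ≈ -4.2727)
R(T, c) = -47/11
I(A) = 0
((8 + 10)*g(-3))*I(R(4, -1)) = ((8 + 10)*(-3))*0 = (18*(-3))*0 = -54*0 = 0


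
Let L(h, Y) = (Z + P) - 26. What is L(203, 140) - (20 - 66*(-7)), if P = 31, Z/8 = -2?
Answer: -493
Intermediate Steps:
Z = -16 (Z = 8*(-2) = -16)
L(h, Y) = -11 (L(h, Y) = (-16 + 31) - 26 = 15 - 26 = -11)
L(203, 140) - (20 - 66*(-7)) = -11 - (20 - 66*(-7)) = -11 - (20 + 462) = -11 - 1*482 = -11 - 482 = -493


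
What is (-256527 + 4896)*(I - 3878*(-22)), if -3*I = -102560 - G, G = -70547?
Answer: -24153304797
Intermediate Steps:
I = 10671 (I = -(-102560 - 1*(-70547))/3 = -(-102560 + 70547)/3 = -1/3*(-32013) = 10671)
(-256527 + 4896)*(I - 3878*(-22)) = (-256527 + 4896)*(10671 - 3878*(-22)) = -251631*(10671 + 85316) = -251631*95987 = -24153304797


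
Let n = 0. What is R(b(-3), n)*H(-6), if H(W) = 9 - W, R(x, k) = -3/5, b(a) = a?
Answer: -9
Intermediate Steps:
R(x, k) = -⅗ (R(x, k) = -3*⅕ = -⅗)
R(b(-3), n)*H(-6) = -3*(9 - 1*(-6))/5 = -3*(9 + 6)/5 = -⅗*15 = -9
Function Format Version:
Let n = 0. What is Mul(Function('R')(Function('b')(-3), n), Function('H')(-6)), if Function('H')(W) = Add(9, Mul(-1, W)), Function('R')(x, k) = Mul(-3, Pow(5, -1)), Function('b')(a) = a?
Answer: -9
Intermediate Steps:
Function('R')(x, k) = Rational(-3, 5) (Function('R')(x, k) = Mul(-3, Rational(1, 5)) = Rational(-3, 5))
Mul(Function('R')(Function('b')(-3), n), Function('H')(-6)) = Mul(Rational(-3, 5), Add(9, Mul(-1, -6))) = Mul(Rational(-3, 5), Add(9, 6)) = Mul(Rational(-3, 5), 15) = -9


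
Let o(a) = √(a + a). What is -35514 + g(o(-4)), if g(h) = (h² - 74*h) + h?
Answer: -35522 - 146*I*√2 ≈ -35522.0 - 206.48*I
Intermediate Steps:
o(a) = √2*√a (o(a) = √(2*a) = √2*√a)
g(h) = h² - 73*h
-35514 + g(o(-4)) = -35514 + (√2*√(-4))*(-73 + √2*√(-4)) = -35514 + (√2*(2*I))*(-73 + √2*(2*I)) = -35514 + (2*I*√2)*(-73 + 2*I*√2) = -35514 + 2*I*√2*(-73 + 2*I*√2)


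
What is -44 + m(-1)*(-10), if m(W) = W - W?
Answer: -44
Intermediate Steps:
m(W) = 0
-44 + m(-1)*(-10) = -44 + 0*(-10) = -44 + 0 = -44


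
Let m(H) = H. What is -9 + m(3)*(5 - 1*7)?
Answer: -15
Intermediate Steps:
-9 + m(3)*(5 - 1*7) = -9 + 3*(5 - 1*7) = -9 + 3*(5 - 7) = -9 + 3*(-2) = -9 - 6 = -15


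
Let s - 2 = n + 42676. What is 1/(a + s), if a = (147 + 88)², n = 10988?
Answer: 1/108891 ≈ 9.1835e-6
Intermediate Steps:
s = 53666 (s = 2 + (10988 + 42676) = 2 + 53664 = 53666)
a = 55225 (a = 235² = 55225)
1/(a + s) = 1/(55225 + 53666) = 1/108891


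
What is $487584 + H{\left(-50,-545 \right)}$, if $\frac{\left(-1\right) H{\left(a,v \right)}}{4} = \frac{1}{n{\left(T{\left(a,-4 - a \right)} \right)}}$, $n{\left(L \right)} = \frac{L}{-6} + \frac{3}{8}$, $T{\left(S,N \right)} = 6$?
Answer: $\frac{2437952}{5} \approx 4.8759 \cdot 10^{5}$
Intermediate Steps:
$n{\left(L \right)} = \frac{3}{8} - \frac{L}{6}$ ($n{\left(L \right)} = L \left(- \frac{1}{6}\right) + 3 \cdot \frac{1}{8} = - \frac{L}{6} + \frac{3}{8} = \frac{3}{8} - \frac{L}{6}$)
$H{\left(a,v \right)} = \frac{32}{5}$ ($H{\left(a,v \right)} = - \frac{4}{\frac{3}{8} - 1} = - \frac{4}{- \frac{5}{8}} = \left(-4\right) \left(- \frac{8}{5}\right) = \frac{32}{5}$)
$487584 + H{\left(-50,-545 \right)} = 487584 + \frac{32}{5} = \frac{2437952}{5}$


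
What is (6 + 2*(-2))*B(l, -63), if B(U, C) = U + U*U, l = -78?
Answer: 12012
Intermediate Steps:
B(U, C) = U + U²
(6 + 2*(-2))*B(l, -63) = (6 + 2*(-2))*(-78*(1 - 78)) = (6 - 4)*(-78*(-77)) = 2*6006 = 12012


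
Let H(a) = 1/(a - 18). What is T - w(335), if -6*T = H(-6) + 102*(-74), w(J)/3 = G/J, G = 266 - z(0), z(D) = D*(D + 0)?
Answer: 60571343/48240 ≈ 1255.6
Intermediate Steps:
z(D) = D² (z(D) = D*D = D²)
G = 266 (G = 266 - 1*0² = 266 - 1*0 = 266 + 0 = 266)
H(a) = 1/(-18 + a)
w(J) = 798/J (w(J) = 3*(266/J) = 798/J)
T = 181153/144 (T = -(1/(-18 - 6) + 102*(-74))/6 = -(1/(-24) - 7548)/6 = -(-1/24 - 7548)/6 = -⅙*(-181153/24) = 181153/144 ≈ 1258.0)
T - w(335) = 181153/144 - 798/335 = 60571343/48240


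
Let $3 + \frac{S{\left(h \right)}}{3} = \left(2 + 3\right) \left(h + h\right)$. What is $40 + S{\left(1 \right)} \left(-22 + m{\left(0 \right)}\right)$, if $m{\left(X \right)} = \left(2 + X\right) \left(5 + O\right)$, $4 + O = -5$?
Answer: $-590$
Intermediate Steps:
$O = -9$ ($O = -4 - 5 = -9$)
$S{\left(h \right)} = -9 + 30 h$ ($S{\left(h \right)} = -9 + 3 \left(2 + 3\right) \left(h + h\right) = -9 + 3 \cdot 5 \cdot 2 h = -9 + 3 \cdot 10 h = -9 + 30 h$)
$m{\left(X \right)} = -8 - 4 X$ ($m{\left(X \right)} = \left(2 + X\right) \left(5 - 9\right) = \left(2 + X\right) \left(-4\right) = -8 - 4 X$)
$40 + S{\left(1 \right)} \left(-22 + m{\left(0 \right)}\right) = 40 + \left(-9 + 30 \cdot 1\right) \left(-22 - 8\right) = 40 + \left(-9 + 30\right) \left(-22 + \left(-8 + 0\right)\right) = 40 + 21 \left(-22 - 8\right) = 40 + 21 \left(-30\right) = 40 - 630 = -590$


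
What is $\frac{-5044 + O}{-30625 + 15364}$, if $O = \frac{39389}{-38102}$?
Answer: $\frac{192225877}{581474622} \approx 0.33058$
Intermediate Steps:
$O = - \frac{39389}{38102}$ ($O = 39389 \left(- \frac{1}{38102}\right) = - \frac{39389}{38102} \approx -1.0338$)
$\frac{-5044 + O}{-30625 + 15364} = \frac{-5044 - \frac{39389}{38102}}{-30625 + 15364} = - \frac{192225877}{38102 \left(-15261\right)} = \left(- \frac{192225877}{38102}\right) \left(- \frac{1}{15261}\right) = \frac{192225877}{581474622}$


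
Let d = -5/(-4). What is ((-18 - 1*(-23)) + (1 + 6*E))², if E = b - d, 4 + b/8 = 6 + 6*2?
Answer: 1798281/4 ≈ 4.4957e+5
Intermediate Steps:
d = 5/4 (d = -5*(-¼) = 5/4 ≈ 1.2500)
b = 112 (b = -32 + 8*(6 + 6*2) = -32 + 8*(6 + 12) = -32 + 8*18 = -32 + 144 = 112)
E = 443/4 (E = 112 - 1*5/4 = 112 - 5/4 = 443/4 ≈ 110.75)
((-18 - 1*(-23)) + (1 + 6*E))² = ((-18 - 1*(-23)) + (1 + 6*(443/4)))² = ((-18 + 23) + (1 + 1329/2))² = (5 + 1331/2)² = (1341/2)² = 1798281/4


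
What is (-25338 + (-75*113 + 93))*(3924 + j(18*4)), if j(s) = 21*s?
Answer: -183301920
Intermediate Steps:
(-25338 + (-75*113 + 93))*(3924 + j(18*4)) = (-25338 + (-75*113 + 93))*(3924 + 21*(18*4)) = (-25338 + (-8475 + 93))*(3924 + 21*72) = (-25338 - 8382)*(3924 + 1512) = -33720*5436 = -183301920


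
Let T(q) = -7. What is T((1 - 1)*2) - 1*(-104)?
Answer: 97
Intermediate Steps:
T((1 - 1)*2) - 1*(-104) = -7 - 1*(-104) = -7 + 104 = 97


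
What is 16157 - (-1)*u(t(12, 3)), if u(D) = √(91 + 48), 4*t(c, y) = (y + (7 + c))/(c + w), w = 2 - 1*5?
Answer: 16157 + √139 ≈ 16169.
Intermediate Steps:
w = -3 (w = 2 - 5 = -3)
t(c, y) = (7 + c + y)/(4*(-3 + c)) (t(c, y) = ((y + (7 + c))/(c - 3))/4 = ((7 + c + y)/(-3 + c))/4 = (7 + c + y)/(4*(-3 + c)))
u(D) = √139
16157 - (-1)*u(t(12, 3)) = 16157 - (-1)*√139 = 16157 + √139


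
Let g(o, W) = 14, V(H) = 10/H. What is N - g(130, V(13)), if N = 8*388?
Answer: 3090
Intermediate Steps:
N = 3104
N - g(130, V(13)) = 3104 - 1*14 = 3104 - 14 = 3090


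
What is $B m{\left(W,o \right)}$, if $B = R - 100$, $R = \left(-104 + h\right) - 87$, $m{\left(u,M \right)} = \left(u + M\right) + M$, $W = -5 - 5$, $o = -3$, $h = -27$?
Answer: $5088$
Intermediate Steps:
$W = -10$ ($W = -5 - 5 = -10$)
$m{\left(u,M \right)} = u + 2 M$ ($m{\left(u,M \right)} = \left(M + u\right) + M = u + 2 M$)
$R = -218$ ($R = \left(-104 - 27\right) - 87 = -131 - 87 = -218$)
$B = -318$ ($B = -218 - 100 = -318$)
$B m{\left(W,o \right)} = - 318 \left(-10 + 2 \left(-3\right)\right) = - 318 \left(-10 - 6\right) = \left(-318\right) \left(-16\right) = 5088$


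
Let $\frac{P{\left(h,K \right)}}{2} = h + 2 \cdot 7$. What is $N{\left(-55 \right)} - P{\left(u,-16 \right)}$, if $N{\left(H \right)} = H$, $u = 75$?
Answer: $-233$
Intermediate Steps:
$P{\left(h,K \right)} = 28 + 2 h$ ($P{\left(h,K \right)} = 2 \left(h + 2 \cdot 7\right) = 2 \left(h + 14\right) = 2 \left(14 + h\right) = 28 + 2 h$)
$N{\left(-55 \right)} - P{\left(u,-16 \right)} = -55 - \left(28 + 2 \cdot 75\right) = -55 - \left(28 + 150\right) = -55 - 178 = -233$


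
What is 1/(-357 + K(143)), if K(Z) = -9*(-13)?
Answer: -1/240 ≈ -0.0041667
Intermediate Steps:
K(Z) = 117
1/(-357 + K(143)) = 1/(-357 + 117) = 1/(-240) = -1/240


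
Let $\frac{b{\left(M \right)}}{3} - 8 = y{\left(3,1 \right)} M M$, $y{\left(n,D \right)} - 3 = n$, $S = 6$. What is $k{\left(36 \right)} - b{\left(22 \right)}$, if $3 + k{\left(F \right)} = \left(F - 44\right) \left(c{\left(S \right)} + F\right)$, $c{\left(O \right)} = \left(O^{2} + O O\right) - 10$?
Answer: $-9523$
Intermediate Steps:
$c{\left(O \right)} = -10 + 2 O^{2}$ ($c{\left(O \right)} = \left(O^{2} + O^{2}\right) - 10 = 2 O^{2} - 10 = -10 + 2 O^{2}$)
$y{\left(n,D \right)} = 3 + n$
$k{\left(F \right)} = -3 + \left(-44 + F\right) \left(62 + F\right)$ ($k{\left(F \right)} = -3 + \left(F - 44\right) \left(\left(-10 + 2 \cdot 6^{2}\right) + F\right) = -3 + \left(-44 + F\right) \left(\left(-10 + 2 \cdot 36\right) + F\right) = -3 + \left(-44 + F\right) \left(\left(-10 + 72\right) + F\right) = -3 + \left(-44 + F\right) \left(62 + F\right)$)
$b{\left(M \right)} = 24 + 18 M^{2}$ ($b{\left(M \right)} = 24 + 3 \left(3 + 3\right) M M = 24 + 3 \cdot 6 M M = 24 + 3 \cdot 6 M^{2} = 24 + 18 M^{2}$)
$k{\left(36 \right)} - b{\left(22 \right)} = \left(-2731 + 36^{2} + 18 \cdot 36\right) - \left(24 + 18 \cdot 22^{2}\right) = \left(-2731 + 1296 + 648\right) - \left(24 + 18 \cdot 484\right) = -787 - \left(24 + 8712\right) = -787 - 8736 = -9523$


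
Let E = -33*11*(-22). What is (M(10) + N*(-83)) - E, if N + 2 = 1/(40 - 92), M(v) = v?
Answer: -406037/52 ≈ -7808.4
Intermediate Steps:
N = -105/52 (N = -2 + 1/(40 - 92) = -2 + 1/(-52) = -2 - 1/52 = -105/52 ≈ -2.0192)
E = 7986 (E = -33*11*(-22) = -363*(-22) = 7986)
(M(10) + N*(-83)) - E = (10 - 105/52*(-83)) - 1*7986 = (10 + 8715/52) - 7986 = 9235/52 - 7986 = -406037/52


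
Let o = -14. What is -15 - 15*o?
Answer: 195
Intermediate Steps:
-15 - 15*o = -15 - 15*(-14) = -15 + 210 = 195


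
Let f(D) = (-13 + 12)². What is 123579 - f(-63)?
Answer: 123578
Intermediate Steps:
f(D) = 1 (f(D) = (-1)² = 1)
123579 - f(-63) = 123579 - 1*1 = 123579 - 1 = 123578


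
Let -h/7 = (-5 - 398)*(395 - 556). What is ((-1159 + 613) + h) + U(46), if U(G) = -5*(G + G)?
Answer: -455187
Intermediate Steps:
h = -454181 (h = -7*(-5 - 398)*(395 - 556) = -(-2821)*(-161) = -7*64883 = -454181)
U(G) = -10*G
((-1159 + 613) + h) + U(46) = ((-1159 + 613) - 454181) - 10*46 = (-546 - 454181) - 460 = -454727 - 460 = -455187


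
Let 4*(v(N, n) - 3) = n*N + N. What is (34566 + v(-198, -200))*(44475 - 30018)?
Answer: 1284345423/2 ≈ 6.4217e+8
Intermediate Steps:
v(N, n) = 3 + N/4 + N*n/4 (v(N, n) = 3 + (n*N + N)/4 = 3 + (N*n + N)/4 = 3 + (N + N*n)/4 = 3 + (N/4 + N*n/4) = 3 + N/4 + N*n/4)
(34566 + v(-198, -200))*(44475 - 30018) = (34566 + (3 + (¼)*(-198) + (¼)*(-198)*(-200)))*(44475 - 30018) = (34566 + (3 - 99/2 + 9900))*14457 = (34566 + 19707/2)*14457 = (88839/2)*14457 = 1284345423/2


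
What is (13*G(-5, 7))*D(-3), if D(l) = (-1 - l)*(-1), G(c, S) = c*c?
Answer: -650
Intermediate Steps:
G(c, S) = c²
D(l) = 1 + l
(13*G(-5, 7))*D(-3) = (13*(-5)²)*(1 - 3) = (13*25)*(-2) = 325*(-2) = -650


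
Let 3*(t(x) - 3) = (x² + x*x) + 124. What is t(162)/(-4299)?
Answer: -52621/12897 ≈ -4.0801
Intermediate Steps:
t(x) = 133/3 + 2*x²/3 (t(x) = 3 + ((x² + x*x) + 124)/3 = 3 + ((x² + x²) + 124)/3 = 3 + (2*x² + 124)/3 = 3 + (124 + 2*x²)/3 = 3 + (124/3 + 2*x²/3) = 133/3 + 2*x²/3)
t(162)/(-4299) = (133/3 + (⅔)*162²)/(-4299) = (133/3 + (⅔)*26244)*(-1/4299) = (133/3 + 17496)*(-1/4299) = (52621/3)*(-1/4299) = -52621/12897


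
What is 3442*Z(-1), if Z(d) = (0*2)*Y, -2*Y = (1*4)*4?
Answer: 0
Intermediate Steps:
Y = -8 (Y = -1*4*4/2 = -2*4 = -½*16 = -8)
Z(d) = 0 (Z(d) = (0*2)*(-8) = 0*(-8) = 0)
3442*Z(-1) = 3442*0 = 0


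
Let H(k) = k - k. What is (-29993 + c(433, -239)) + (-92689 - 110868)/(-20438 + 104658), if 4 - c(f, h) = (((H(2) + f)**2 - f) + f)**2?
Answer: -2960514503567757/84220 ≈ -3.5152e+10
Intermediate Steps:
H(k) = 0
c(f, h) = 4 - f**4 (c(f, h) = 4 - (((0 + f)**2 - f) + f)**2 = 4 - ((f**2 - f) + f)**2 = 4 - (f**2)**2 = 4 - f**4)
(-29993 + c(433, -239)) + (-92689 - 110868)/(-20438 + 104658) = (-29993 + (4 - 1*433**4)) + (-92689 - 110868)/(-20438 + 104658) = (-29993 + (4 - 1*35152125121)) - 203557/84220 = (-29993 + (4 - 35152125121)) - 203557*1/84220 = (-29993 - 35152125117) - 203557/84220 = -35152155110 - 203557/84220 = -2960514503567757/84220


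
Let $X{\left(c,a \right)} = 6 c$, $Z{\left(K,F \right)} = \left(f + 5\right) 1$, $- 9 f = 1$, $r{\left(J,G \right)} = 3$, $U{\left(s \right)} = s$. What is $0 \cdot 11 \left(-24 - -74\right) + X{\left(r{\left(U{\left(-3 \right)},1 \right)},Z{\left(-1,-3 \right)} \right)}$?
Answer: $18$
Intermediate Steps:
$f = - \frac{1}{9}$ ($f = \left(- \frac{1}{9}\right) 1 = - \frac{1}{9} \approx -0.11111$)
$Z{\left(K,F \right)} = \frac{44}{9}$ ($Z{\left(K,F \right)} = \left(- \frac{1}{9} + 5\right) 1 = \frac{44}{9} \cdot 1 = \frac{44}{9}$)
$0 \cdot 11 \left(-24 - -74\right) + X{\left(r{\left(U{\left(-3 \right)},1 \right)},Z{\left(-1,-3 \right)} \right)} = 0 \cdot 11 \left(-24 - -74\right) + 6 \cdot 3 = 0 \left(-24 + 74\right) + 18 = 0 \cdot 50 + 18 = 0 + 18 = 18$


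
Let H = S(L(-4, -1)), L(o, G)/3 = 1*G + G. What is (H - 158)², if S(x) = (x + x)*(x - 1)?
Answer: 5476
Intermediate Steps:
L(o, G) = 6*G (L(o, G) = 3*(1*G + G) = 3*(G + G) = 3*(2*G) = 6*G)
S(x) = 2*x*(-1 + x) (S(x) = (2*x)*(-1 + x) = 2*x*(-1 + x))
H = 84 (H = 2*(6*(-1))*(-1 + 6*(-1)) = 2*(-6)*(-1 - 6) = 2*(-6)*(-7) = 84)
(H - 158)² = (84 - 158)² = (-74)² = 5476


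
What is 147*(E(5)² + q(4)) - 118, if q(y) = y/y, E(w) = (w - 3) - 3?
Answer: 176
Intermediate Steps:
E(w) = -6 + w (E(w) = (-3 + w) - 3 = -6 + w)
q(y) = 1
147*(E(5)² + q(4)) - 118 = 147*((-6 + 5)² + 1) - 118 = 147*((-1)² + 1) - 118 = 147*(1 + 1) - 118 = 147*2 - 118 = 294 - 118 = 176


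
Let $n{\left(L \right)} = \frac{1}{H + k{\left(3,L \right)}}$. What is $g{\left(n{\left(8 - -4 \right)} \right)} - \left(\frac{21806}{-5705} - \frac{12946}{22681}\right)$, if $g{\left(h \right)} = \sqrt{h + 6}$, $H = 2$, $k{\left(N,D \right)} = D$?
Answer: $\frac{568438816}{129395105} + \frac{\sqrt{1190}}{14} \approx 6.8571$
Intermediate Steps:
$n{\left(L \right)} = \frac{1}{2 + L}$
$g{\left(h \right)} = \sqrt{6 + h}$
$g{\left(n{\left(8 - -4 \right)} \right)} - \left(\frac{21806}{-5705} - \frac{12946}{22681}\right) = \sqrt{6 + \frac{1}{2 + \left(8 - -4\right)}} - \left(\frac{21806}{-5705} - \frac{12946}{22681}\right) = \sqrt{6 + \frac{1}{2 + \left(8 + 4\right)}} - \left(21806 \left(- \frac{1}{5705}\right) - \frac{12946}{22681}\right) = \sqrt{6 + \frac{1}{2 + 12}} - \left(- \frac{21806}{5705} - \frac{12946}{22681}\right) = \sqrt{6 + \frac{1}{14}} - - \frac{568438816}{129395105} = \sqrt{6 + \frac{1}{14}} + \frac{568438816}{129395105} = \sqrt{\frac{85}{14}} + \frac{568438816}{129395105} = \frac{\sqrt{1190}}{14} + \frac{568438816}{129395105} = \frac{568438816}{129395105} + \frac{\sqrt{1190}}{14}$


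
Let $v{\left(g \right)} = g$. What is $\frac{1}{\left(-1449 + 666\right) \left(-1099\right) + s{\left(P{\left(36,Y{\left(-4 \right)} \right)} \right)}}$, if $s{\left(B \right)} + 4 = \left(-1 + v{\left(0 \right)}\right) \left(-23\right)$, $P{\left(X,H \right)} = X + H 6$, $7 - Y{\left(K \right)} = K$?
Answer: $\frac{1}{860536} \approx 1.1621 \cdot 10^{-6}$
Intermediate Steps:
$Y{\left(K \right)} = 7 - K$
$P{\left(X,H \right)} = X + 6 H$
$s{\left(B \right)} = 19$ ($s{\left(B \right)} = -4 + \left(-1 + 0\right) \left(-23\right) = -4 - -23 = -4 + 23 = 19$)
$\frac{1}{\left(-1449 + 666\right) \left(-1099\right) + s{\left(P{\left(36,Y{\left(-4 \right)} \right)} \right)}} = \frac{1}{\left(-1449 + 666\right) \left(-1099\right) + 19} = \frac{1}{\left(-783\right) \left(-1099\right) + 19} = \frac{1}{860517 + 19} = \frac{1}{860536}$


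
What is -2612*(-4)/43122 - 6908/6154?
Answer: -58397446/66343197 ≈ -0.88023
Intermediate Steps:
-2612*(-4)/43122 - 6908/6154 = 10448*(1/43122) - 6908*1/6154 = 5224/21561 - 3454/3077 = -58397446/66343197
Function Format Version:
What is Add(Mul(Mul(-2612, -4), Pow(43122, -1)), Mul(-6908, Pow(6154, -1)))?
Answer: Rational(-58397446, 66343197) ≈ -0.88023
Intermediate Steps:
Add(Mul(Mul(-2612, -4), Pow(43122, -1)), Mul(-6908, Pow(6154, -1))) = Add(Mul(10448, Rational(1, 43122)), Mul(-6908, Rational(1, 6154))) = Add(Rational(5224, 21561), Rational(-3454, 3077)) = Rational(-58397446, 66343197)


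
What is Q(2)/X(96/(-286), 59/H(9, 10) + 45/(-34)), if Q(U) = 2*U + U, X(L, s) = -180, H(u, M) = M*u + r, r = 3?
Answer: -1/30 ≈ -0.033333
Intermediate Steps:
H(u, M) = 3 + M*u (H(u, M) = M*u + 3 = 3 + M*u)
Q(U) = 3*U
Q(2)/X(96/(-286), 59/H(9, 10) + 45/(-34)) = (3*2)/(-180) = 6*(-1/180) = -1/30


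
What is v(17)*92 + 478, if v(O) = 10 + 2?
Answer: 1582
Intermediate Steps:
v(O) = 12
v(17)*92 + 478 = 12*92 + 478 = 1104 + 478 = 1582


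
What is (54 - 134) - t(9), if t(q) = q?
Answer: -89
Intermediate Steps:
(54 - 134) - t(9) = (54 - 134) - 1*9 = -80 - 9 = -89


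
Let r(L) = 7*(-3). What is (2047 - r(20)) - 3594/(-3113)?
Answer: 6441278/3113 ≈ 2069.2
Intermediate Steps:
r(L) = -21
(2047 - r(20)) - 3594/(-3113) = (2047 - 1*(-21)) - 3594/(-3113) = (2047 + 21) - 3594*(-1)/3113 = 2068 - 1*(-3594/3113) = 2068 + 3594/3113 = 6441278/3113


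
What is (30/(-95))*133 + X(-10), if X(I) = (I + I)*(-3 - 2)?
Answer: 58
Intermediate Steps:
X(I) = -10*I (X(I) = (2*I)*(-5) = -10*I)
(30/(-95))*133 + X(-10) = (30/(-95))*133 - 10*(-10) = (30*(-1/95))*133 + 100 = -6/19*133 + 100 = -42 + 100 = 58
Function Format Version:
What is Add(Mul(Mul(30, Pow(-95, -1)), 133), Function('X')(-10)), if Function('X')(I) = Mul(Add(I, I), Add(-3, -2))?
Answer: 58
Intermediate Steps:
Function('X')(I) = Mul(-10, I) (Function('X')(I) = Mul(Mul(2, I), -5) = Mul(-10, I))
Add(Mul(Mul(30, Pow(-95, -1)), 133), Function('X')(-10)) = Add(Mul(Mul(30, Pow(-95, -1)), 133), Mul(-10, -10)) = Add(Mul(Mul(30, Rational(-1, 95)), 133), 100) = Add(Mul(Rational(-6, 19), 133), 100) = Add(-42, 100) = 58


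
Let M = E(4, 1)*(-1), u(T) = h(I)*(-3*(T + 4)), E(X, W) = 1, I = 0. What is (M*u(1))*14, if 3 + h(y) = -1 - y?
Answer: -840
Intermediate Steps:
h(y) = -4 - y (h(y) = -3 + (-1 - y) = -4 - y)
u(T) = 48 + 12*T (u(T) = (-4 - 1*0)*(-3*(T + 4)) = (-4 + 0)*(-3*(4 + T)) = -4*(-12 - 3*T) = 48 + 12*T)
M = -1 (M = 1*(-1) = -1)
(M*u(1))*14 = -(48 + 12*1)*14 = -(48 + 12)*14 = -1*60*14 = -60*14 = -840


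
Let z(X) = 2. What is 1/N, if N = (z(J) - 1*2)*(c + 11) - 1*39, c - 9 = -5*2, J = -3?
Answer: -1/39 ≈ -0.025641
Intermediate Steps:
c = -1 (c = 9 - 5*2 = 9 - 10 = -1)
N = -39 (N = (2 - 1*2)*(-1 + 11) - 1*39 = (2 - 2)*10 - 39 = 0*10 - 39 = 0 - 39 = -39)
1/N = 1/(-39) = -1/39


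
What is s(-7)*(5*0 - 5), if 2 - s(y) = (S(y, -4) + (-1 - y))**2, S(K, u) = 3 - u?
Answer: 835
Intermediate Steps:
s(y) = 2 - (6 - y)**2 (s(y) = 2 - ((3 - 1*(-4)) + (-1 - y))**2 = 2 - ((3 + 4) + (-1 - y))**2 = 2 - (7 + (-1 - y))**2 = 2 - (6 - y)**2)
s(-7)*(5*0 - 5) = (2 - (-6 - 7)**2)*(5*0 - 5) = (2 - 1*(-13)**2)*(0 - 5) = (2 - 1*169)*(-5) = (2 - 169)*(-5) = -167*(-5) = 835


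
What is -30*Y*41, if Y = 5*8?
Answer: -49200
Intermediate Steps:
Y = 40
-30*Y*41 = -30*40*41 = -1200*41 = -49200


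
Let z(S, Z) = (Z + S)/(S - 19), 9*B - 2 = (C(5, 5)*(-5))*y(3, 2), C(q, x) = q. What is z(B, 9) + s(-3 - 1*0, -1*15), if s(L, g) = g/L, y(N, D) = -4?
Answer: 54/23 ≈ 2.3478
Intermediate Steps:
B = 34/3 (B = 2/9 + ((5*(-5))*(-4))/9 = 2/9 + (-25*(-4))/9 = 2/9 + (⅑)*100 = 2/9 + 100/9 = 34/3 ≈ 11.333)
z(S, Z) = (S + Z)/(-19 + S)
z(B, 9) + s(-3 - 1*0, -1*15) = (34/3 + 9)/(-19 + 34/3) + (-1*15)/(-3 - 1*0) = (61/3)/(-23/3) - 15/(-3 + 0) = -3/23*61/3 - 15/(-3) = -61/23 - 15*(-⅓) = -61/23 + 5 = 54/23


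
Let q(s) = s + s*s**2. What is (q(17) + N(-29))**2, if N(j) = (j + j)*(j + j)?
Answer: 68790436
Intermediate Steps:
N(j) = 4*j**2 (N(j) = (2*j)*(2*j) = 4*j**2)
q(s) = s + s**3
(q(17) + N(-29))**2 = ((17 + 17**3) + 4*(-29)**2)**2 = ((17 + 4913) + 4*841)**2 = (4930 + 3364)**2 = 8294**2 = 68790436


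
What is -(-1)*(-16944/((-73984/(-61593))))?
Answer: -65226987/4624 ≈ -14106.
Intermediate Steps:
-(-1)*(-16944/((-73984/(-61593)))) = -(-1)*(-16944/((-73984*(-1/61593)))) = -(-1)*(-16944/73984/61593) = -(-1)*(-16944*61593/73984) = -(-1)*(-65226987)/4624 = -1*65226987/4624 = -65226987/4624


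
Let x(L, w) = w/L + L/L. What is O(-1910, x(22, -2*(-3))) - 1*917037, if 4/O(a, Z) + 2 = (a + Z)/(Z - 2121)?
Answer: -11755543937/12819 ≈ -9.1704e+5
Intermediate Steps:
x(L, w) = 1 + w/L (x(L, w) = w/L + 1 = 1 + w/L)
O(a, Z) = 4/(-2 + (Z + a)/(-2121 + Z)) (O(a, Z) = 4/(-2 + (a + Z)/(Z - 2121)) = 4/(-2 + (Z + a)/(-2121 + Z)))
O(-1910, x(22, -2*(-3))) - 1*917037 = 4*(-2121 + (22 - 2*(-3))/22)/(4242 - 1910 - (22 - 2*(-3))/22) - 1*917037 = 4*(-2121 + (22 + 6)/22)/(4242 - 1910 - (22 + 6)/22) - 917037 = 4*(-2121 + (1/22)*28)/(4242 - 1910 - 28/22) - 917037 = 4*(-2121 + 14/11)/(4242 - 1910 - 1*14/11) - 917037 = 4*(-23317/11)/(4242 - 1910 - 14/11) - 917037 = 4*(-23317/11)/(25638/11) - 917037 = 4*(11/25638)*(-23317/11) - 917037 = -46634/12819 - 917037 = -11755543937/12819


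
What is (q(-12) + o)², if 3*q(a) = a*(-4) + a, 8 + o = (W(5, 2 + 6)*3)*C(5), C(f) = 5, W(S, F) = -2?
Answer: 676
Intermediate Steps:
o = -38 (o = -8 - 2*3*5 = -8 - 6*5 = -8 - 30 = -38)
q(a) = -a (q(a) = (a*(-4) + a)/3 = (-4*a + a)/3 = (-3*a)/3 = -a)
(q(-12) + o)² = (-1*(-12) - 38)² = (12 - 38)² = (-26)² = 676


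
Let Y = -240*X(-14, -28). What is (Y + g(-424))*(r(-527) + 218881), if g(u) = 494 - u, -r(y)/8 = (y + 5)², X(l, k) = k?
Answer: -14978049258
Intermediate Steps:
r(y) = -8*(5 + y)² (r(y) = -8*(y + 5)² = -8*(5 + y)²)
Y = 6720 (Y = -240*(-28) = 6720)
(Y + g(-424))*(r(-527) + 218881) = (6720 + (494 - 1*(-424)))*(-8*(5 - 527)² + 218881) = (6720 + (494 + 424))*(-8*(-522)² + 218881) = (6720 + 918)*(-8*272484 + 218881) = 7638*(-2179872 + 218881) = 7638*(-1960991) = -14978049258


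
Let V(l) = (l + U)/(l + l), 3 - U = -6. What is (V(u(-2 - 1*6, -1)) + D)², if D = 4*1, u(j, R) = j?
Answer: 3969/256 ≈ 15.504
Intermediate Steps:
U = 9 (U = 3 - 1*(-6) = 3 + 6 = 9)
D = 4
V(l) = (9 + l)/(2*l) (V(l) = (l + 9)/(l + l) = (9 + l)/((2*l)) = (9 + l)*(1/(2*l)) = (9 + l)/(2*l))
(V(u(-2 - 1*6, -1)) + D)² = ((9 + (-2 - 1*6))/(2*(-2 - 1*6)) + 4)² = ((9 + (-2 - 6))/(2*(-2 - 6)) + 4)² = ((½)*(9 - 8)/(-8) + 4)² = ((½)*(-⅛)*1 + 4)² = (-1/16 + 4)² = (63/16)² = 3969/256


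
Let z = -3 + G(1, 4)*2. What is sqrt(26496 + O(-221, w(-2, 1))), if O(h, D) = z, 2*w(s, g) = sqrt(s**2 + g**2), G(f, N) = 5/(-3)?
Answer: sqrt(238407)/3 ≈ 162.76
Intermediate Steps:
G(f, N) = -5/3 (G(f, N) = 5*(-1/3) = -5/3)
w(s, g) = sqrt(g**2 + s**2)/2 (w(s, g) = sqrt(s**2 + g**2)/2 = sqrt(g**2 + s**2)/2)
z = -19/3 (z = -3 - 5/3*2 = -3 - 10/3 = -19/3 ≈ -6.3333)
O(h, D) = -19/3
sqrt(26496 + O(-221, w(-2, 1))) = sqrt(26496 - 19/3) = sqrt(79469/3) = sqrt(238407)/3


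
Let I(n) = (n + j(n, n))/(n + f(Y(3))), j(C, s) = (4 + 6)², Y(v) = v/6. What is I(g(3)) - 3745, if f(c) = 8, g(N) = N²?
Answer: -63556/17 ≈ -3738.6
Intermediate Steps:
Y(v) = v/6 (Y(v) = v*(⅙) = v/6)
j(C, s) = 100 (j(C, s) = 10² = 100)
I(n) = (100 + n)/(8 + n) (I(n) = (n + 100)/(n + 8) = (100 + n)/(8 + n))
I(g(3)) - 3745 = (100 + 3²)/(8 + 3²) - 3745 = (100 + 9)/(8 + 9) - 3745 = 109/17 - 3745 = -63556/17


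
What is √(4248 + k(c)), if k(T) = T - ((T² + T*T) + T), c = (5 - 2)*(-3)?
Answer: 3*√454 ≈ 63.922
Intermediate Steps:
c = -9 (c = 3*(-3) = -9)
k(T) = -2*T² (k(T) = T - ((T² + T²) + T) = T - (2*T² + T) = T - (T + 2*T²) = T + (-T - 2*T²) = -2*T²)
√(4248 + k(c)) = √(4248 - 2*(-9)²) = √(4248 - 2*81) = √(4248 - 162) = √4086 = 3*√454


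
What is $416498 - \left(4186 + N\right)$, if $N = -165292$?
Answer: $577604$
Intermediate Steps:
$416498 - \left(4186 + N\right) = 416498 + \left(\left(22 \left(-196\right) + 21 \cdot 6\right) - -165292\right) = 416498 + \left(\left(-4312 + 126\right) + 165292\right) = 416498 + \left(-4186 + 165292\right) = 416498 + 161106 = 577604$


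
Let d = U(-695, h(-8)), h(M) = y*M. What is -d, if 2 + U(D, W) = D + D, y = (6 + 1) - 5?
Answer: 1392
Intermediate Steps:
y = 2 (y = 7 - 5 = 2)
h(M) = 2*M
U(D, W) = -2 + 2*D (U(D, W) = -2 + (D + D) = -2 + 2*D)
d = -1392 (d = -2 + 2*(-695) = -2 - 1390 = -1392)
-d = -1*(-1392) = 1392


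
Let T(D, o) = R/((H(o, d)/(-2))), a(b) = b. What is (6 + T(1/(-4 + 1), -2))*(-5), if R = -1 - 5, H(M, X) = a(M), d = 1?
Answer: 0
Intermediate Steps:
H(M, X) = M
R = -6
T(D, o) = 12/o (T(D, o) = -6*(-2/o) = -(-12)/o = 12/o)
(6 + T(1/(-4 + 1), -2))*(-5) = (6 + 12/(-2))*(-5) = (6 + 12*(-1/2))*(-5) = (6 - 6)*(-5) = 0*(-5) = 0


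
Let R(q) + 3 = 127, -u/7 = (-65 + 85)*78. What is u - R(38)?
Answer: -11044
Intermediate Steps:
u = -10920 (u = -7*(-65 + 85)*78 = -140*78 = -7*1560 = -10920)
R(q) = 124 (R(q) = -3 + 127 = 124)
u - R(38) = -10920 - 1*124 = -10920 - 124 = -11044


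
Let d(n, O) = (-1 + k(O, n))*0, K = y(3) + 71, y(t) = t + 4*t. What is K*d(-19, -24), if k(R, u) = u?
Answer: 0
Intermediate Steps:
y(t) = 5*t
K = 86 (K = 5*3 + 71 = 15 + 71 = 86)
d(n, O) = 0 (d(n, O) = (-1 + n)*0 = 0)
K*d(-19, -24) = 86*0 = 0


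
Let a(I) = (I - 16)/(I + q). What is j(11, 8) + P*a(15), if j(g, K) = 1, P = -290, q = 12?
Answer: 317/27 ≈ 11.741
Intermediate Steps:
a(I) = (-16 + I)/(12 + I) (a(I) = (I - 16)/(I + 12) = (-16 + I)/(12 + I))
j(11, 8) + P*a(15) = 1 - 290*(-16 + 15)/(12 + 15) = 1 - 290*(-1)/27 = 1 - 290*(-1/27) = 1 + 290/27 = 317/27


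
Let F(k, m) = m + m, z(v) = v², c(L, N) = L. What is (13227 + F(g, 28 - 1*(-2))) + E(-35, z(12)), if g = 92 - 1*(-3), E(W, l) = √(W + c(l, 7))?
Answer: 13287 + √109 ≈ 13297.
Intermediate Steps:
E(W, l) = √(W + l)
g = 95 (g = 92 + 3 = 95)
F(k, m) = 2*m
(13227 + F(g, 28 - 1*(-2))) + E(-35, z(12)) = (13227 + 2*(28 - 1*(-2))) + √(-35 + 12²) = (13227 + 2*(28 + 2)) + √(-35 + 144) = (13227 + 2*30) + √109 = (13227 + 60) + √109 = 13287 + √109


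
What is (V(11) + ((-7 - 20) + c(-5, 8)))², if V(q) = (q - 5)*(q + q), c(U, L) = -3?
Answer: 10404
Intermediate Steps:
V(q) = 2*q*(-5 + q) (V(q) = (-5 + q)*(2*q) = 2*q*(-5 + q))
(V(11) + ((-7 - 20) + c(-5, 8)))² = (2*11*(-5 + 11) + ((-7 - 20) - 3))² = (2*11*6 + (-27 - 3))² = (132 - 30)² = 102² = 10404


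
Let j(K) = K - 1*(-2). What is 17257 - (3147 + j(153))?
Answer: 13955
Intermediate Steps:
j(K) = 2 + K (j(K) = K + 2 = 2 + K)
17257 - (3147 + j(153)) = 17257 - (3147 + (2 + 153)) = 17257 - (3147 + 155) = 17257 - 1*3302 = 17257 - 3302 = 13955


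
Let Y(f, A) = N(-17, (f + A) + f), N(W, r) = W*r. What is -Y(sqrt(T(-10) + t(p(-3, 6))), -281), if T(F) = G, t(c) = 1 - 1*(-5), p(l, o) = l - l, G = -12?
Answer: -4777 + 34*I*sqrt(6) ≈ -4777.0 + 83.283*I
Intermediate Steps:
p(l, o) = 0
t(c) = 6 (t(c) = 1 + 5 = 6)
T(F) = -12
Y(f, A) = -34*f - 17*A (Y(f, A) = -17*((f + A) + f) = -17*((A + f) + f) = -17*(A + 2*f) = -34*f - 17*A)
-Y(sqrt(T(-10) + t(p(-3, 6))), -281) = -(-34*sqrt(-12 + 6) - 17*(-281)) = -(-34*I*sqrt(6) + 4777) = -(4777 - 34*I*sqrt(6)) = -4777 + 34*I*sqrt(6)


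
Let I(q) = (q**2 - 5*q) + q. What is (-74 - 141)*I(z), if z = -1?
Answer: -1075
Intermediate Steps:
I(q) = q**2 - 4*q
(-74 - 141)*I(z) = (-74 - 141)*(-(-4 - 1)) = -(-215)*(-5) = -215*5 = -1075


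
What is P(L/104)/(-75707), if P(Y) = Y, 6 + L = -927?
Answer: 933/7873528 ≈ 0.00011850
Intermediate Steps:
L = -933 (L = -6 - 927 = -933)
P(L/104)/(-75707) = -933/104/(-75707) = -933*1/104*(-1/75707) = -933/104*(-1/75707) = 933/7873528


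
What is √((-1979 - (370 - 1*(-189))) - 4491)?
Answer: 3*I*√781 ≈ 83.839*I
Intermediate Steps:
√((-1979 - (370 - 1*(-189))) - 4491) = √((-1979 - (370 + 189)) - 4491) = √((-1979 - 1*559) - 4491) = √((-1979 - 559) - 4491) = √(-2538 - 4491) = √(-7029) = 3*I*√781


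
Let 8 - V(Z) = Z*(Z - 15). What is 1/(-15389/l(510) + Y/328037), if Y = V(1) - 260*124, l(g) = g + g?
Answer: -334597740/5081023753 ≈ -0.065852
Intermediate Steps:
V(Z) = 8 - Z*(-15 + Z) (V(Z) = 8 - Z*(Z - 15) = 8 - Z*(-15 + Z))
l(g) = 2*g
Y = -32218 (Y = (8 - 1*1**2 + 15*1) - 260*124 = (8 - 1*1 + 15) - 32240 = (8 - 1 + 15) - 32240 = 22 - 32240 = -32218)
1/(-15389/l(510) + Y/328037) = 1/(-15389/(2*510) - 32218/328037) = 1/(-15389/1020 - 32218*1/328037) = 1/(-15389*1/1020 - 32218/328037) = 1/(-15389/1020 - 32218/328037) = 1/(-5081023753/334597740) = -334597740/5081023753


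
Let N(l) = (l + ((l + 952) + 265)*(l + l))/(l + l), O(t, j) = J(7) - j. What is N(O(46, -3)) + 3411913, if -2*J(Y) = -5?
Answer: 3413136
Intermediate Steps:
J(Y) = 5/2 (J(Y) = -½*(-5) = 5/2)
O(t, j) = 5/2 - j
N(l) = (l + 2*l*(1217 + l))/(2*l) (N(l) = (l + ((952 + l) + 265)*(2*l))/((2*l)) = (l + (1217 + l)*(2*l))*(1/(2*l)) = (l + 2*l*(1217 + l))*(1/(2*l)) = (l + 2*l*(1217 + l))/(2*l))
N(O(46, -3)) + 3411913 = (2435/2 + (5/2 - 1*(-3))) + 3411913 = (2435/2 + (5/2 + 3)) + 3411913 = (2435/2 + 11/2) + 3411913 = 1223 + 3411913 = 3413136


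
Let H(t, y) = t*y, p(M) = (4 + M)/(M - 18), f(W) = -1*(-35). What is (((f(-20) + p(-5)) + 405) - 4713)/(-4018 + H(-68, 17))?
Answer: 49139/59501 ≈ 0.82585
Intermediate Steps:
f(W) = 35
p(M) = (4 + M)/(-18 + M)
(((f(-20) + p(-5)) + 405) - 4713)/(-4018 + H(-68, 17)) = (((35 + (4 - 5)/(-18 - 5)) + 405) - 4713)/(-4018 - 68*17) = (((35 - 1/(-23)) + 405) - 4713)/(-4018 - 1156) = (((35 - 1/23*(-1)) + 405) - 4713)/(-5174) = (((35 + 1/23) + 405) - 4713)*(-1/5174) = ((806/23 + 405) - 4713)*(-1/5174) = (10121/23 - 4713)*(-1/5174) = -98278/23*(-1/5174) = 49139/59501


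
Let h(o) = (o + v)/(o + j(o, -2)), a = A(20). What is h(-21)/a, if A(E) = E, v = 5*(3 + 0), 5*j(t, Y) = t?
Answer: 1/84 ≈ 0.011905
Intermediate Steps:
j(t, Y) = t/5
v = 15 (v = 5*3 = 15)
a = 20
h(o) = 5*(15 + o)/(6*o) (h(o) = (o + 15)/(o + o/5) = (15 + o)/((6*o/5)) = (15 + o)*(5/(6*o)) = 5*(15 + o)/(6*o))
h(-21)/a = ((⅚)*(15 - 21)/(-21))/20 = ((⅚)*(-1/21)*(-6))*(1/20) = (5/21)*(1/20) = 1/84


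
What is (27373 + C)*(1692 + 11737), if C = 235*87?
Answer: 642147922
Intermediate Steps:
C = 20445
(27373 + C)*(1692 + 11737) = (27373 + 20445)*(1692 + 11737) = 47818*13429 = 642147922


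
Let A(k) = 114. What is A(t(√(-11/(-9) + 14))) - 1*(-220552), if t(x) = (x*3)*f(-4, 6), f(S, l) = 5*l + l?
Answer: 220666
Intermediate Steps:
f(S, l) = 6*l
t(x) = 108*x (t(x) = (x*3)*(6*6) = (3*x)*36 = 108*x)
A(t(√(-11/(-9) + 14))) - 1*(-220552) = 114 - 1*(-220552) = 114 + 220552 = 220666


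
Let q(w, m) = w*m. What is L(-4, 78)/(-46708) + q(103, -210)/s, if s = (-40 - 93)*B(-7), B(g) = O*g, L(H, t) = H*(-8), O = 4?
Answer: -18043093/3106082 ≈ -5.8090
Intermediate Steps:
L(H, t) = -8*H
q(w, m) = m*w
B(g) = 4*g
s = 3724 (s = (-40 - 93)*(4*(-7)) = -133*(-28) = 3724)
L(-4, 78)/(-46708) + q(103, -210)/s = -8*(-4)/(-46708) - 210*103/3724 = 32*(-1/46708) - 21630*1/3724 = -8/11677 - 1545/266 = -18043093/3106082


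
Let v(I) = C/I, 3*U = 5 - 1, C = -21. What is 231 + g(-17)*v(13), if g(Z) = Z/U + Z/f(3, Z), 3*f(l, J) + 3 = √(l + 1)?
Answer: 8799/52 ≈ 169.21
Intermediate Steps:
f(l, J) = -1 + √(1 + l)/3 (f(l, J) = -1 + √(l + 1)/3 = -1 + √(1 + l)/3)
U = 4/3 (U = (5 - 1)/3 = (⅓)*4 = 4/3 ≈ 1.3333)
v(I) = -21/I
g(Z) = -9*Z/4 (g(Z) = Z/(4/3) + Z/(-1 + √(1 + 3)/3) = Z*(¾) + Z/(-1 + √4/3) = 3*Z/4 + Z/(-1 + (⅓)*2) = 3*Z/4 + Z/(-1 + ⅔) = 3*Z/4 + Z/(-⅓) = 3*Z/4 + Z*(-3) = 3*Z/4 - 3*Z = -9*Z/4)
231 + g(-17)*v(13) = 231 + (-9/4*(-17))*(-21/13) = 231 + 153*(-21*1/13)/4 = 231 + (153/4)*(-21/13) = 231 - 3213/52 = 8799/52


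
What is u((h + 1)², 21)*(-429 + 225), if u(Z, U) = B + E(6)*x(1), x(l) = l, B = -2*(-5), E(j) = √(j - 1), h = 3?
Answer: -2040 - 204*√5 ≈ -2496.2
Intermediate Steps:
E(j) = √(-1 + j)
B = 10
u(Z, U) = 10 + √5 (u(Z, U) = 10 + √(-1 + 6)*1 = 10 + √5*1 = 10 + √5)
u((h + 1)², 21)*(-429 + 225) = (10 + √5)*(-429 + 225) = (10 + √5)*(-204) = -2040 - 204*√5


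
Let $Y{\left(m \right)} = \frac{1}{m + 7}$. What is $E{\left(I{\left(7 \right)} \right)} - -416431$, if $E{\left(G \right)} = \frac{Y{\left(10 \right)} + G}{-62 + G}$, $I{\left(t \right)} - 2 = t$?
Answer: $\frac{375204177}{901} \approx 4.1643 \cdot 10^{5}$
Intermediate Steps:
$Y{\left(m \right)} = \frac{1}{7 + m}$
$I{\left(t \right)} = 2 + t$
$E{\left(G \right)} = \frac{\frac{1}{17} + G}{-62 + G}$ ($E{\left(G \right)} = \frac{\frac{1}{7 + 10} + G}{-62 + G} = \frac{\frac{1}{17} + G}{-62 + G}$)
$E{\left(I{\left(7 \right)} \right)} - -416431 = \frac{\frac{1}{17} + \left(2 + 7\right)}{-62 + \left(2 + 7\right)} - -416431 = \frac{\frac{1}{17} + 9}{-62 + 9} + 416431 = \frac{1}{-53} \cdot \frac{154}{17} + 416431 = \left(- \frac{1}{53}\right) \frac{154}{17} + 416431 = - \frac{154}{901} + 416431 = \frac{375204177}{901}$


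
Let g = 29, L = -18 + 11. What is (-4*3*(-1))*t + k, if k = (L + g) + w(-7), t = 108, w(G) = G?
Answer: 1311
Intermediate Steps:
L = -7
k = 15 (k = (-7 + 29) - 7 = 22 - 7 = 15)
(-4*3*(-1))*t + k = (-4*3*(-1))*108 + 15 = -12*(-1)*108 + 15 = 12*108 + 15 = 1296 + 15 = 1311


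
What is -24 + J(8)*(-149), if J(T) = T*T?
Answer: -9560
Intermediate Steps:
J(T) = T²
-24 + J(8)*(-149) = -24 + 8²*(-149) = -24 + 64*(-149) = -24 - 9536 = -9560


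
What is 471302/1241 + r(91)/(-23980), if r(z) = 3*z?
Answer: 11301483167/29759180 ≈ 379.76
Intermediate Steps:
471302/1241 + r(91)/(-23980) = 471302/1241 + (3*91)/(-23980) = 471302*(1/1241) + 273*(-1/23980) = 471302/1241 - 273/23980 = 11301483167/29759180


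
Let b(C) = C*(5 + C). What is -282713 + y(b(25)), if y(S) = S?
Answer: -281963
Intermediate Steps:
-282713 + y(b(25)) = -282713 + 25*(5 + 25) = -282713 + 25*30 = -282713 + 750 = -281963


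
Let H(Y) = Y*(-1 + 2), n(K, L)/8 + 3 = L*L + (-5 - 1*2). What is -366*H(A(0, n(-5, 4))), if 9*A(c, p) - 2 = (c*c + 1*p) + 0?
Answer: -6100/3 ≈ -2033.3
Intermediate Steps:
n(K, L) = -80 + 8*L**2 (n(K, L) = -24 + 8*(L*L + (-5 - 1*2)) = -24 + 8*(L**2 + (-5 - 2)) = -24 + 8*(L**2 - 7) = -24 + 8*(-7 + L**2) = -24 + (-56 + 8*L**2) = -80 + 8*L**2)
A(c, p) = 2/9 + p/9 + c**2/9 (A(c, p) = 2/9 + ((c*c + 1*p) + 0)/9 = 2/9 + ((c**2 + p) + 0)/9 = 2/9 + ((p + c**2) + 0)/9 = 2/9 + (p + c**2)/9 = 2/9 + (p/9 + c**2/9) = 2/9 + p/9 + c**2/9)
H(Y) = Y (H(Y) = Y*1 = Y)
-366*H(A(0, n(-5, 4))) = -366*(2/9 + (-80 + 8*4**2)/9 + (1/9)*0**2) = -366*(2/9 + (-80 + 8*16)/9 + (1/9)*0) = -366*(2/9 + (-80 + 128)/9 + 0) = -366*(2/9 + (1/9)*48 + 0) = -366*(2/9 + 16/3 + 0) = -366*50/9 = -6100/3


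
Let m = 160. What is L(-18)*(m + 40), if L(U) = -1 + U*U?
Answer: 64600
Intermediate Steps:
L(U) = -1 + U²
L(-18)*(m + 40) = (-1 + (-18)²)*(160 + 40) = (-1 + 324)*200 = 323*200 = 64600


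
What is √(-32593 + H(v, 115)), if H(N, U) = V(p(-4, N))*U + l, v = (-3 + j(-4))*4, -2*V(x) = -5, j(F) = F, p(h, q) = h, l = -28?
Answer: I*√129334/2 ≈ 179.82*I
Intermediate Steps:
V(x) = 5/2 (V(x) = -½*(-5) = 5/2)
v = -28 (v = (-3 - 4)*4 = -7*4 = -28)
H(N, U) = -28 + 5*U/2 (H(N, U) = 5*U/2 - 28 = -28 + 5*U/2)
√(-32593 + H(v, 115)) = √(-32593 + (-28 + (5/2)*115)) = √(-32593 + (-28 + 575/2)) = √(-32593 + 519/2) = √(-64667/2) = I*√129334/2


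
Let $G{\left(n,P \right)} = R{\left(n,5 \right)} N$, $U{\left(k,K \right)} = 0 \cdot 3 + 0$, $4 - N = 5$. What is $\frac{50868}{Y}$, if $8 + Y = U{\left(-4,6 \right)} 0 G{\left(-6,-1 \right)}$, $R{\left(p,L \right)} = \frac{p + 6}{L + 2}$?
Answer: $- \frac{12717}{2} \approx -6358.5$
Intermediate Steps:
$N = -1$ ($N = 4 - 5 = -1$)
$R{\left(p,L \right)} = \frac{6 + p}{2 + L}$
$U{\left(k,K \right)} = 0$ ($U{\left(k,K \right)} = 0 + 0 = 0$)
$G{\left(n,P \right)} = - \frac{6}{7} - \frac{n}{7}$ ($G{\left(n,P \right)} = \frac{6 + n}{2 + 5} \left(-1\right) = \frac{6 + n}{7} \left(-1\right) = \left(\frac{6}{7} + \frac{n}{7}\right) \left(-1\right) = - \frac{6}{7} - \frac{n}{7}$)
$Y = -8$ ($Y = -8 + 0 \cdot 0 \left(- \frac{6}{7} - - \frac{6}{7}\right) = -8 + 0 \left(- \frac{6}{7} + \frac{6}{7}\right) = -8 + 0 \cdot 0 = -8 + 0 = -8$)
$\frac{50868}{Y} = \frac{50868}{-8} = 50868 \left(- \frac{1}{8}\right) = - \frac{12717}{2}$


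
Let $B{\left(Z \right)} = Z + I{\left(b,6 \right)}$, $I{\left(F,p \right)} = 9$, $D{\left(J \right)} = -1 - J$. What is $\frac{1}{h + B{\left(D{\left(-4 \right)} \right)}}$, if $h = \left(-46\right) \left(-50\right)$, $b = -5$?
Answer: $\frac{1}{2312} \approx 0.00043253$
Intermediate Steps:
$h = 2300$
$B{\left(Z \right)} = 9 + Z$ ($B{\left(Z \right)} = Z + 9 = 9 + Z$)
$\frac{1}{h + B{\left(D{\left(-4 \right)} \right)}} = \frac{1}{2300 + \left(9 - -3\right)} = \frac{1}{2300 + \left(9 + \left(-1 + 4\right)\right)} = \frac{1}{2300 + \left(9 + 3\right)} = \frac{1}{2300 + 12} = \frac{1}{2312}$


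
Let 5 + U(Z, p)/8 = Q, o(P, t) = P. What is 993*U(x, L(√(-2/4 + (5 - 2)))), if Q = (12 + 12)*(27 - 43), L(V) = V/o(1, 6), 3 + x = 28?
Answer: -3090216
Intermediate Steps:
x = 25 (x = -3 + 28 = 25)
L(V) = V (L(V) = V/1 = V*1 = V)
Q = -384 (Q = 24*(-16) = -384)
U(Z, p) = -3112 (U(Z, p) = -40 + 8*(-384) = -40 - 3072 = -3112)
993*U(x, L(√(-2/4 + (5 - 2)))) = 993*(-3112) = -3090216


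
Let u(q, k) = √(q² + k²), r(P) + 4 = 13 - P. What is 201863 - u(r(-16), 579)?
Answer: 201863 - √335866 ≈ 2.0128e+5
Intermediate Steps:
r(P) = 9 - P (r(P) = -4 + (13 - P) = 9 - P)
u(q, k) = √(k² + q²)
201863 - u(r(-16), 579) = 201863 - √(579² + (9 - 1*(-16))²) = 201863 - √(335241 + (9 + 16)²) = 201863 - √(335241 + 25²) = 201863 - √(335241 + 625) = 201863 - √335866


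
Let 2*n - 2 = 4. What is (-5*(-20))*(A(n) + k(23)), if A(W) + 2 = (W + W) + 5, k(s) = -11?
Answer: -200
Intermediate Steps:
n = 3 (n = 1 + (½)*4 = 1 + 2 = 3)
A(W) = 3 + 2*W (A(W) = -2 + ((W + W) + 5) = -2 + (2*W + 5) = -2 + (5 + 2*W) = 3 + 2*W)
(-5*(-20))*(A(n) + k(23)) = (-5*(-20))*((3 + 2*3) - 11) = 100*((3 + 6) - 11) = 100*(9 - 11) = 100*(-2) = -200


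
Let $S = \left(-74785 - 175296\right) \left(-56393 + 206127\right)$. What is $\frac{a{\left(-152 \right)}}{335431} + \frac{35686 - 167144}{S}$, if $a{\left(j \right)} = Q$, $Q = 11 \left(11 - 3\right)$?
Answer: $\frac{1669655196175}{6280212298976837} \approx 0.00026586$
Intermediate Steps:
$Q = 88$ ($Q = 11 \cdot 8 = 88$)
$a{\left(j \right)} = 88$
$S = -37445628454$ ($S = \left(-250081\right) 149734 = -37445628454$)
$\frac{a{\left(-152 \right)}}{335431} + \frac{35686 - 167144}{S} = \frac{88}{335431} + \frac{35686 - 167144}{-37445628454} = 88 \cdot \frac{1}{335431} + \left(35686 - 167144\right) \left(- \frac{1}{37445628454}\right) = \frac{88}{335431} - - \frac{65729}{18722814227} = \frac{88}{335431} + \frac{65729}{18722814227} = \frac{1669655196175}{6280212298976837}$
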